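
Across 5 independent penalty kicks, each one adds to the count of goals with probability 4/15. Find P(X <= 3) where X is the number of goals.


P(X<=3) = P(X=0) + P(X=1) + P(X=2) + P(X=3)
= 161051/759375 + 58564/151875 + 42592/151875 + 15488/151875
= 744271/759375

744271/759375


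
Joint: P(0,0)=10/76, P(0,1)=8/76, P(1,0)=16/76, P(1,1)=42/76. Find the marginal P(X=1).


P(X=1) = P(1,0)+P(1,1) = 16/76 + 42/76 = 58/76 = 29/38

29/38


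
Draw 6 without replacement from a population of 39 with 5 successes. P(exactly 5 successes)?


P(X=5) = C(5,5)*C(34,1) / C(39,6)
= 1*34 / 3262623
= 34/3262623 = 2/191919

2/191919


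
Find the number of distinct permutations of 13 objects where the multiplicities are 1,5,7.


13! = 6227020800
Denominator: 1!=1 * 5!=120 * 7!=5040
Coefficient = 6227020800 / 604800 = 10296

10296


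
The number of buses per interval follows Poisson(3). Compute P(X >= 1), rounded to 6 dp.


P(X>=1) = 1 - P(X<=0) = 1 - (e^(-3)*3^0/0!)
≈ 1 - 0.0497870684 = 0.9502129316
≈ 0.950213

0.950213


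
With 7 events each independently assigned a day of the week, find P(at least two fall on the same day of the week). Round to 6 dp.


P(all different) = prod((7-i)/7 for i=0..6) = 0.006120
P(at least one match) = 1 - 0.006120 = 0.993880

0.993880


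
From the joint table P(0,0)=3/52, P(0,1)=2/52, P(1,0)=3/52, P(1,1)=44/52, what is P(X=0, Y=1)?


Read from table: P(X=0, Y=1) = 2/52 = 1/26

1/26


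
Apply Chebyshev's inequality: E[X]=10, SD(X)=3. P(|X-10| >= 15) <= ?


k = 15/3 = 5
Chebyshev: P(|X-mu| >= k*sigma) <= 1/k^2 = 1/5^2 = 1/25

1/25


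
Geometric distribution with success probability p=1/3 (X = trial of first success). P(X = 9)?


P(X=9) = (1-p)^8 * p = (2/3)^8 * 1/3
= 256/6561 * 1/3 = 256/19683

256/19683


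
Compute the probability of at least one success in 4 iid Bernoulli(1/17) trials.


P(at least one) = 1 - P(none)
P(none) = (1 - 1/17)^4 = (16/17)^4 = 65536/83521
P(at least one) = 1 - 65536/83521 = 17985/83521

17985/83521


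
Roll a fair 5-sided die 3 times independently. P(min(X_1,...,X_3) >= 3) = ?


P(min >= 3) = P(all X_i >= 3) = (P(X_1 >= 3))^3
= (3/5)^3 = 27/125

27/125


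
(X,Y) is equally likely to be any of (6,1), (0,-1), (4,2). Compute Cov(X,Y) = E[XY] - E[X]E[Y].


E[X]=10/3, E[Y]=2/3, E[XY]=14/3
Cov(X,Y) = E[XY] - E[X]E[Y] = 14/3 - 10/3*2/3 = 22/9

22/9


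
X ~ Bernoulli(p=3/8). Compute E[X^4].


For Bernoulli: X in {0,1}
E[X^4] = 0^4*(1-3/8) + 1^4*3/8 = 3/8

3/8


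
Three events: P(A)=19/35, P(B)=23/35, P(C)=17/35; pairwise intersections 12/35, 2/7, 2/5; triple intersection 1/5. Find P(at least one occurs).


P(A∪B∪C) = P(A)+P(B)+P(C) - P(AB)-P(AC)-P(BC) + P(ABC)
= 19/35+23/35+17/35 - 12/35-2/7-2/5 + 1/5
= 6/7

6/7


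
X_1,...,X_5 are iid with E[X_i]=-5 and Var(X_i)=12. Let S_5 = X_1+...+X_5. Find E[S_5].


E[S_n] = n*E[X_1] = 5*-5 = -25

-25


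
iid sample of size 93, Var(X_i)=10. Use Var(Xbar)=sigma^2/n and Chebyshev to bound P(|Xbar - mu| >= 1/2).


Var(Xbar) = Var(X)/n = 10/93
Chebyshev: P(|Xbar-mu| >= 1/2) <= Var(Xbar)/(1/2)^2 = (10/93)/(1/4) = 40/93

40/93


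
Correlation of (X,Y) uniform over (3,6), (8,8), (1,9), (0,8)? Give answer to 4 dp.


Cov(X,Y) = -0.5000, Var(X) = 9.5000, Var(Y) = 1.1875
rho = Cov/(sqrt(VarX)*sqrt(VarY)) = -0.1489

-0.1489


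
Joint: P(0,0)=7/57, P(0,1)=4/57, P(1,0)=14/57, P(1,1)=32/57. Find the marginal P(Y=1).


P(Y=1) = P(0,1)+P(1,1) = 4/57 + 32/57 = 36/57 = 12/19

12/19


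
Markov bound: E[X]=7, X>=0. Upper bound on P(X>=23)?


Markov: P(X >= a) <= E[X]/a
P(X >= 23) <= 7/23

7/23


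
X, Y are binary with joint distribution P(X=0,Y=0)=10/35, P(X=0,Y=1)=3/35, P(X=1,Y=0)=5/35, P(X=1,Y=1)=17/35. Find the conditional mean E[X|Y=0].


P(Y=0) = 15/35
E[X|Y=0] = (0*10 + 1*5)/15 = 5/15 = 1/3

1/3


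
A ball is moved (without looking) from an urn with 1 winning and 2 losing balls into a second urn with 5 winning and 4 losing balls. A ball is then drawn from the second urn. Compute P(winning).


P(transfer winning) = 1/3; P(transfer losing) = 2/3
If winning transferred: Urn II has 6 winning of 10, so P(winning|winning moved) = 3/5
If losing transferred: Urn II has 5 winning of 10, so P(winning|losing moved) = 1/2
By total probability: P(winning) = 1/3*3/5 + 2/3*1/2 = 8/15

8/15


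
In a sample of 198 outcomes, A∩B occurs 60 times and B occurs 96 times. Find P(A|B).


P(A|B) = P(A∩B)/P(B) = (60/198)/(96/198) = 60/96 = 5/8

5/8


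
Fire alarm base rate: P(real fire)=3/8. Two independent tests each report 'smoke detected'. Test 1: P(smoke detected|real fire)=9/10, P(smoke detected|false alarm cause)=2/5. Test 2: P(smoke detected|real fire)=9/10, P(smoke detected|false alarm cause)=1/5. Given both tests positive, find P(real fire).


After test 1: P(+) = 9/10*3/8 + 2/5*5/8 = 47/80
P(B|+) = (27/80)/(47/80) = 27/47
After test 2 (use post1 as new prior): P(+) = 9/10*27/47 + 1/5*20/47 = 283/470
P(B|+,+) = (243/470)/(283/470) = 243/283

243/283


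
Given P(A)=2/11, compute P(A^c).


P(A') = 1 - P(A) = 1 - 2/11 = 9/11

9/11


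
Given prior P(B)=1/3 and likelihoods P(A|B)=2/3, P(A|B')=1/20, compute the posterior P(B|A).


P(A) = P(A|B)P(B) + P(A|B')P(B') = 2/3*1/3 + 1/20*2/3 = 23/90
P(B|A) = P(A|B)P(B)/P(A) = (2/9)/(23/90) = 20/23

20/23


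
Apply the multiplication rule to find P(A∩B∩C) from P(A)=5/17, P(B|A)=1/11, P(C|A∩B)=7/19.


P(A∩B∩C) = P(A) * P(B|A) * P(C|A∩B)
= 5/17 * 1/11 * 7/19
= 5/187 * 7/19 = 35/3553

35/3553


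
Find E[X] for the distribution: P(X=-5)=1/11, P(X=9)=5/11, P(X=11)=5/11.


E[X] = sum(x * P(x))
= -5*1/11 + 9*5/11 + 11*5/11
= 95/11

95/11


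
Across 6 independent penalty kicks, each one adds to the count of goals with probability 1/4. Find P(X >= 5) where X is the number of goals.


P(X>=5) = P(X=5) + P(X=6)
= 9/2048 + 1/4096
= 19/4096

19/4096


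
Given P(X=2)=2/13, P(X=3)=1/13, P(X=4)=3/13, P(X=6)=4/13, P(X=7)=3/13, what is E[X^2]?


E[X^2] = sum(g(x)*P(x))
= 4*2/13 + 9*1/13 + 16*3/13 + 36*4/13 + 49*3/13
= 356/13

356/13


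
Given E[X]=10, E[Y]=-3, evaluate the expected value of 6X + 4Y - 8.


E[6X + 4Y - 8] = 6*E[X] + 4*E[Y] - 8
= (6)*(10) + (4)*(-3) + (-8)
= 60 - 12 - 8 = 40

40


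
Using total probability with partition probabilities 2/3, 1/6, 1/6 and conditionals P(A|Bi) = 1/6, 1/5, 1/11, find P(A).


P(A) = P(A|B1)P(B1) + P(A|B2)P(B2) + P(A|B3)P(B3)
= 1/6*2/3 + 1/5*1/6 + 1/11*1/6
= 1/9 + 1/30 + 1/66 = 79/495

79/495


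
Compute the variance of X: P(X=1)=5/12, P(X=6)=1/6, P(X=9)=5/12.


E[X] = 31/6, E[X^2] = 241/6
Var(X) = E[X^2] - (E[X])^2 = 241/6 - (31/6)^2 = 485/36

485/36


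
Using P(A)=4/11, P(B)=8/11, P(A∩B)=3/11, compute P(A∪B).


P(A∪B) = P(A) + P(B) - P(A∩B)
= 4/11 + 8/11 - 3/11 = 9/11

9/11


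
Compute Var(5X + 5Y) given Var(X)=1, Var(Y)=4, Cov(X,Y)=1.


Var(5X + 5Y) = 5^2*Var(X) + 5^2*Var(Y) + 2*5*5*Cov(X,Y)
= 25*1 + 25*4 + 50*1
= 25 + 100 + 50 = 175

175


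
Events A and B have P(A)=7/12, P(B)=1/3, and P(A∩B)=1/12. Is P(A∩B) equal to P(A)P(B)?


P(A)*P(B) = 7/12*1/3 = 7/36
P(A∩B) = 1/12 != 7/36, so not independent

No, A and B are not independent


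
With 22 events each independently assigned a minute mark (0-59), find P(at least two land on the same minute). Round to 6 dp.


P(all different) = prod((60-i)/60 for i=0..21) = 0.012087
P(at least one match) = 1 - 0.012087 = 0.987913

0.987913


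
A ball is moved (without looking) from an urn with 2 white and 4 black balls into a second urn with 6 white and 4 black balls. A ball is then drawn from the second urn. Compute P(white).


P(transfer white) = 2/6 = 1/3; P(transfer black) = 2/3
If white transferred: Urn II has 7 white of 11, so P(white|white moved) = 7/11
If black transferred: Urn II has 6 white of 11, so P(white|black moved) = 6/11
By total probability: P(white) = 1/3*7/11 + 2/3*6/11 = 19/33

19/33


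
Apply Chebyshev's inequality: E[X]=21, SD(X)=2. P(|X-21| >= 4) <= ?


k = 4/2 = 2
Chebyshev: P(|X-mu| >= k*sigma) <= 1/k^2 = 1/2^2 = 1/4

1/4


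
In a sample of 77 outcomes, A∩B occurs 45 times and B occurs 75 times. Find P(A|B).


P(A|B) = P(A∩B)/P(B) = (45/77)/(75/77) = 45/75 = 3/5

3/5


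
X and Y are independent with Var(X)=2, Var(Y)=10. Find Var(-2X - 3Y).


Independence => Cov(X,Y)=0
Var(-2X - 3Y) = (-2)^2*Var(X) + (-3)^2*Var(Y)
= 4*2 + 9*10 = 98

98


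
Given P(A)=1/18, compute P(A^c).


P(A') = 1 - P(A) = 1 - 1/18 = 17/18

17/18


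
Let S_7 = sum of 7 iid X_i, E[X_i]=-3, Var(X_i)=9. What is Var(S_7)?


By independence, Var(S_n) = n*Var(X_1) = 7*9 = 63

63


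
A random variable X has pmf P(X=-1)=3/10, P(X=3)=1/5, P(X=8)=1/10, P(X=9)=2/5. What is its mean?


E[X] = sum(x * P(x))
= -1*3/10 + 3*1/5 + 8*1/10 + 9*2/5
= 47/10

47/10


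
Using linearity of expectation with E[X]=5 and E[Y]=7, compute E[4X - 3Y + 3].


E[4X - 3Y + 3] = 4*E[X] - 3*E[Y] + 3
= (4)*(5) + (-3)*(7) + (3)
= 20 - 21 + 3 = 2

2


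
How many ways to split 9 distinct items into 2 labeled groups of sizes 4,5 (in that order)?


9! = 362880
Denominator: 4!=24 * 5!=120
Coefficient = 362880 / 2880 = 126

126


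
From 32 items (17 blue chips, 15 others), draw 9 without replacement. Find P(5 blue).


P(X=5) = C(17,5)*C(15,4) / C(32,9)
= 6188*1365 / 28048800
= 8446620/28048800 = 10829/35960

10829/35960


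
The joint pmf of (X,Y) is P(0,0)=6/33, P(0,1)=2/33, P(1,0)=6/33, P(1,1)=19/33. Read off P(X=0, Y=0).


Read from table: P(X=0, Y=0) = 6/33 = 2/11

2/11


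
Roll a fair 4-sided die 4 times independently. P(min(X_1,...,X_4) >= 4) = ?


P(min >= 4) = P(all X_i >= 4) = (P(X_1 >= 4))^4
= (1/4)^4 = 1/256

1/256


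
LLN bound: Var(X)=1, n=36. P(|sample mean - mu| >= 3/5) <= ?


Var(Xbar) = Var(X)/n = 1/36
Chebyshev: P(|Xbar-mu| >= 3/5) <= Var(Xbar)/(3/5)^2 = (1/36)/(9/25) = 25/324

25/324


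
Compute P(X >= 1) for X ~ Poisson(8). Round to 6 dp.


P(X>=1) = 1 - P(X<=0) = 1 - (e^(-8)*8^0/0!)
≈ 1 - 0.0003354626 = 0.9996645374
≈ 0.999665

0.999665


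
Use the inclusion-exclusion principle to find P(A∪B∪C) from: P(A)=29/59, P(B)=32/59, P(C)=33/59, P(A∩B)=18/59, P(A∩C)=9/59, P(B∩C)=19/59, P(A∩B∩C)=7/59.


P(A∪B∪C) = P(A)+P(B)+P(C) - P(AB)-P(AC)-P(BC) + P(ABC)
= 29/59+32/59+33/59 - 18/59-9/59-19/59 + 7/59
= 55/59

55/59


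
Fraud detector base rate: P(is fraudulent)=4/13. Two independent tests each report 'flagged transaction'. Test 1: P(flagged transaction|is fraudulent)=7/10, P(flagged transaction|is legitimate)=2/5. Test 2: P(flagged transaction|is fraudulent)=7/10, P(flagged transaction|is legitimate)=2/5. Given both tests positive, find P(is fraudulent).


After test 1: P(+) = 7/10*4/13 + 2/5*9/13 = 32/65
P(B|+) = (14/65)/(32/65) = 7/16
After test 2 (use post1 as new prior): P(+) = 7/10*7/16 + 2/5*9/16 = 17/32
P(B|+,+) = (49/160)/(17/32) = 49/85

49/85


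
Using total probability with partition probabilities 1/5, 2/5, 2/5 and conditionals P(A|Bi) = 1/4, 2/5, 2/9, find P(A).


P(A) = P(A|B1)P(B1) + P(A|B2)P(B2) + P(A|B3)P(B3)
= 1/4*1/5 + 2/5*2/5 + 2/9*2/5
= 1/20 + 4/25 + 4/45 = 269/900

269/900


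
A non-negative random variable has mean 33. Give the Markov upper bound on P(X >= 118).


Markov: P(X >= a) <= E[X]/a
P(X >= 118) <= 33/118

33/118


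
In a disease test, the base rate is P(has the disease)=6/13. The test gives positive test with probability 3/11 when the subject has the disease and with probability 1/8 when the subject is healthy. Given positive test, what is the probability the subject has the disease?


P(A) = P(A|B)P(B) + P(A|B')P(B') = 3/11*6/13 + 1/8*7/13 = 17/88
P(B|A) = P(A|B)P(B)/P(A) = (18/143)/(17/88) = 144/221

144/221


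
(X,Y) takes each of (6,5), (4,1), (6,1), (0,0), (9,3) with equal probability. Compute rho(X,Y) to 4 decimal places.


Cov(X,Y) = 3.4000, Var(X) = 8.8000, Var(Y) = 3.2000
rho = Cov/(sqrt(VarX)*sqrt(VarY)) = 0.6407

0.6407


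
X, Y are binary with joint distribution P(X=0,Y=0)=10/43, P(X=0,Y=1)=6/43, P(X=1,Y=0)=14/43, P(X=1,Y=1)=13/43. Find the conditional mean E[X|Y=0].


P(Y=0) = 24/43
E[X|Y=0] = (0*10 + 1*14)/24 = 14/24 = 7/12

7/12


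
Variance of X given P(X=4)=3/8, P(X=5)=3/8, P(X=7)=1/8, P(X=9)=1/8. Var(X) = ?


E[X] = 43/8, E[X^2] = 253/8
Var(X) = E[X^2] - (E[X])^2 = 253/8 - (43/8)^2 = 175/64

175/64


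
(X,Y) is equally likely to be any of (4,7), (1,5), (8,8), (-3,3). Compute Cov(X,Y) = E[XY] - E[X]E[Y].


E[X]=5/2, E[Y]=23/4, E[XY]=22
Cov(X,Y) = E[XY] - E[X]E[Y] = 22 - 5/2*23/4 = 61/8

61/8


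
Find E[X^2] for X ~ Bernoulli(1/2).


For Bernoulli: X in {0,1}
E[X^2] = 0^2*(1-1/2) + 1^2*1/2 = 1/2

1/2


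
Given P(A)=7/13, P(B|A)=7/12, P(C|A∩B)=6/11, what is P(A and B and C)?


P(A∩B∩C) = P(A) * P(B|A) * P(C|A∩B)
= 7/13 * 7/12 * 6/11
= 49/156 * 6/11 = 49/286

49/286


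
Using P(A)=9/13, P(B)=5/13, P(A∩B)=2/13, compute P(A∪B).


P(A∪B) = P(A) + P(B) - P(A∩B)
= 9/13 + 5/13 - 2/13 = 12/13

12/13


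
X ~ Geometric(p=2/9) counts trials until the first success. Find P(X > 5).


P(X > 5) = P(first 5 trials all fail) = (1-p)^5 = (7/9)^5 = 16807/59049

16807/59049


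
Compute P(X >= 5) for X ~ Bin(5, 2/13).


P(X>=5) = P(X=5)
= 32/371293
= 32/371293

32/371293


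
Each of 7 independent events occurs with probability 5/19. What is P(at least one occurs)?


P(at least one) = 1 - P(none)
P(none) = (1 - 5/19)^7 = (14/19)^7 = 105413504/893871739
P(at least one) = 1 - 105413504/893871739 = 788458235/893871739

788458235/893871739


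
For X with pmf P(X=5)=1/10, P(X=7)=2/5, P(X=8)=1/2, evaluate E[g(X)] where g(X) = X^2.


E[X^2] = sum(g(x)*P(x))
= 25*1/10 + 49*2/5 + 64*1/2
= 541/10

541/10


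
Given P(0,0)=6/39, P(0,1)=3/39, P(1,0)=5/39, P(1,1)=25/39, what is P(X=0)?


P(X=0) = P(0,0)+P(0,1) = 6/39 + 3/39 = 9/39 = 3/13

3/13


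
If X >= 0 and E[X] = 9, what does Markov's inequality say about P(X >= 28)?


Markov: P(X >= a) <= E[X]/a
P(X >= 28) <= 9/28

9/28


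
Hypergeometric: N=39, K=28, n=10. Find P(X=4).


P(X=4) = C(28,4)*C(11,6) / C(39,10)
= 20475*462 / 635745396
= 9459450/635745396 = 11025/740962

11025/740962


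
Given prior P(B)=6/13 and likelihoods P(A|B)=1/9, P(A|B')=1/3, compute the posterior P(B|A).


P(A) = P(A|B)P(B) + P(A|B')P(B') = 1/9*6/13 + 1/3*7/13 = 3/13
P(B|A) = P(A|B)P(B)/P(A) = (2/39)/(3/13) = 2/9

2/9


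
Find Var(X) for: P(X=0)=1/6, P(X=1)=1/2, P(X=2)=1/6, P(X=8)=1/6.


E[X] = 13/6, E[X^2] = 71/6
Var(X) = E[X^2] - (E[X])^2 = 71/6 - (13/6)^2 = 257/36

257/36


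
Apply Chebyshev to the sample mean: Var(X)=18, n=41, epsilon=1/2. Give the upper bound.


Var(Xbar) = Var(X)/n = 18/41
Chebyshev: P(|Xbar-mu| >= 1/2) <= Var(Xbar)/(1/2)^2 = (18/41)/(1/4) = 72/41
Bound exceeds 1, so trivial bound: 1

1


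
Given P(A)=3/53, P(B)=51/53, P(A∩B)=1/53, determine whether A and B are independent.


P(A)*P(B) = 3/53*51/53 = 153/2809
P(A∩B) = 1/53 != 153/2809, so not independent

No, A and B are not independent


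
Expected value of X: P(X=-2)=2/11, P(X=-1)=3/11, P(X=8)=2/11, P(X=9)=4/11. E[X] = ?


E[X] = sum(x * P(x))
= -2*2/11 - 1*3/11 + 8*2/11 + 9*4/11
= 45/11

45/11


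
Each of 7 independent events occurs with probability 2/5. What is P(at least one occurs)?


P(at least one) = 1 - P(none)
P(none) = (1 - 2/5)^7 = (3/5)^7 = 2187/78125
P(at least one) = 1 - 2187/78125 = 75938/78125

75938/78125


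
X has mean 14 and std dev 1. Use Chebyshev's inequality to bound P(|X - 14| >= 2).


k = 2/1 = 2
Chebyshev: P(|X-mu| >= k*sigma) <= 1/k^2 = 1/2^2 = 1/4

1/4


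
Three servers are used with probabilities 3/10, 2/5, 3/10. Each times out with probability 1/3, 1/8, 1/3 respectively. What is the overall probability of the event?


P(A) = P(A|B1)P(B1) + P(A|B2)P(B2) + P(A|B3)P(B3)
= 1/3*3/10 + 1/8*2/5 + 1/3*3/10
= 1/10 + 1/20 + 1/10 = 1/4

1/4


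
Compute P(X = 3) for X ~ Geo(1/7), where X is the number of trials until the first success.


P(X=3) = (1-p)^2 * p = (6/7)^2 * 1/7
= 36/49 * 1/7 = 36/343

36/343


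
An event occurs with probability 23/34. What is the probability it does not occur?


P(A') = 1 - P(A) = 1 - 23/34 = 11/34

11/34


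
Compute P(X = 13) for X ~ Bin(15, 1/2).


P(X=13) = C(15,13) * p^13 * (1-p)^2
= 105 * 1/8192 * 1/4
= 105/32768

105/32768


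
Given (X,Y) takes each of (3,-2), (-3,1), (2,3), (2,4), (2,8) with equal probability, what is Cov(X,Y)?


E[X]=6/5, E[Y]=14/5, E[XY]=21/5
Cov(X,Y) = E[XY] - E[X]E[Y] = 21/5 - 6/5*14/5 = 21/25

21/25


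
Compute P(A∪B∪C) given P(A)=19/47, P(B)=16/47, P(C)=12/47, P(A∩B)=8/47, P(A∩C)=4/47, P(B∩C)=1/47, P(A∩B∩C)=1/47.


P(A∪B∪C) = P(A)+P(B)+P(C) - P(AB)-P(AC)-P(BC) + P(ABC)
= 19/47+16/47+12/47 - 8/47-4/47-1/47 + 1/47
= 35/47

35/47


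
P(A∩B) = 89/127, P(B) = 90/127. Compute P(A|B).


P(A|B) = P(A∩B)/P(B) = (89/127)/(90/127) = 89/90

89/90


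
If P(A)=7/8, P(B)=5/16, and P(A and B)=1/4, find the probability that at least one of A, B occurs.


P(A∪B) = P(A) + P(B) - P(A∩B)
= 7/8 + 5/16 - 1/4 = 15/16

15/16


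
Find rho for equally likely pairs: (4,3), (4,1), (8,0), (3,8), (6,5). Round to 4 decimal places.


Cov(X,Y) = -3.0000, Var(X) = 3.2000, Var(Y) = 8.2400
rho = Cov/(sqrt(VarX)*sqrt(VarY)) = -0.5842

-0.5842


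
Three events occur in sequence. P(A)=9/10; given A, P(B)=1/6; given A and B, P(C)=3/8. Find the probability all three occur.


P(A∩B∩C) = P(A) * P(B|A) * P(C|A∩B)
= 9/10 * 1/6 * 3/8
= 3/20 * 3/8 = 9/160

9/160


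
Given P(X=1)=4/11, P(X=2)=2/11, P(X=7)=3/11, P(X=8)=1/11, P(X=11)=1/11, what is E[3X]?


E[3X] = sum(g(x)*P(x))
= 3*4/11 + 6*2/11 + 21*3/11 + 24*1/11 + 33*1/11
= 144/11

144/11


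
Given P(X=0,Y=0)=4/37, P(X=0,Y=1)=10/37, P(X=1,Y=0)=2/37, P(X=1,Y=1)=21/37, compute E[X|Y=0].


P(Y=0) = 6/37
E[X|Y=0] = (0*4 + 1*2)/6 = 2/6 = 1/3

1/3


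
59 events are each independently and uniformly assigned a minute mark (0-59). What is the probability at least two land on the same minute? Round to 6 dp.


P(all different) = prod((60-i)/60 for i=0..58) = 0.000000
P(at least one match) = 1 - 0.000000 = 1.000000

1.000000


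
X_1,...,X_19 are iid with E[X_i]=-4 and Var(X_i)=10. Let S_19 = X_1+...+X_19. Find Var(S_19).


By independence, Var(S_n) = n*Var(X_1) = 19*10 = 190

190


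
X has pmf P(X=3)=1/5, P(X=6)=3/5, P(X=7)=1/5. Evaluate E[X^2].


E[X^2] = sum(x^2 * P(x))
= 9*1/5 + 36*3/5 + 49*1/5
= 166/5

166/5


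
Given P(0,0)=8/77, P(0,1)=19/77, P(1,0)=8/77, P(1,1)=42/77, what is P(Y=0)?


P(Y=0) = P(0,0)+P(1,0) = 8/77 + 8/77 = 16/77

16/77


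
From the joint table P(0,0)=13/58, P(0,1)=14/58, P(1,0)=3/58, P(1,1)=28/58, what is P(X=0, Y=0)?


Read from table: P(X=0, Y=0) = 13/58

13/58


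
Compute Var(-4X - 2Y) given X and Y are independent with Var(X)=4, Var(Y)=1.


Independence => Cov(X,Y)=0
Var(-4X - 2Y) = (-4)^2*Var(X) + (-2)^2*Var(Y)
= 16*4 + 4*1 = 68

68


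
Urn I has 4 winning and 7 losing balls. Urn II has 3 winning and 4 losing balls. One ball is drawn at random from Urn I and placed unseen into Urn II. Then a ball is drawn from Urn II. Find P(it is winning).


P(transfer winning) = 4/11; P(transfer losing) = 7/11
If winning transferred: Urn II has 4 winning of 8, so P(winning|winning moved) = 1/2
If losing transferred: Urn II has 3 winning of 8, so P(winning|losing moved) = 3/8
By total probability: P(winning) = 4/11*1/2 + 7/11*3/8 = 37/88

37/88


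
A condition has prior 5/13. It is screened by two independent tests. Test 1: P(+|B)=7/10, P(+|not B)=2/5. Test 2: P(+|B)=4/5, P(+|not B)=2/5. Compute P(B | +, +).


After test 1: P(+) = 7/10*5/13 + 2/5*8/13 = 67/130
P(B|+) = (7/26)/(67/130) = 35/67
After test 2 (use post1 as new prior): P(+) = 4/5*35/67 + 2/5*32/67 = 204/335
P(B|+,+) = (28/67)/(204/335) = 35/51

35/51


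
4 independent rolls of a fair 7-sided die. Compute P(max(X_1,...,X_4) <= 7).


P(max <= 7) = P(all X_i <= 7) = (P(X_1 <= 7))^4
= (7/7)^4 = 1^4 = 1

1


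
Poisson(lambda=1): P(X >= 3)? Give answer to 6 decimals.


P(X>=3) = 1 - P(X<=2) = 1 - (e^(-1)*1^0/0! + e^(-1)*1^1/1! + e^(-1)*1^2/2!)
≈ 1 - (0.3678794412 + 0.3678794412 + 0.1839397206)
= 1 - 0.9196986030 = 0.0803013970
≈ 0.080301

0.080301


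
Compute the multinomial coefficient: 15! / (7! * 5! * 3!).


15! = 1307674368000
Denominator: 7!=5040 * 5!=120 * 3!=6
Coefficient = 1307674368000 / 3628800 = 360360

360360


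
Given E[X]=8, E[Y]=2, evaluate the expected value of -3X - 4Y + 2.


E[-3X - 4Y + 2] = -3*E[X] - 4*E[Y] + 2
= (-3)*(8) + (-4)*(2) + (2)
= -24 - 8 + 2 = -30

-30


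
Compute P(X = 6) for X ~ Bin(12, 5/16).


P(X=6) = C(12,6) * p^6 * (1-p)^6
= 924 * 15625/16777216 * 1771561/16777216
= 6394227984375/70368744177664

6394227984375/70368744177664


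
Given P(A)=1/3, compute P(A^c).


P(A') = 1 - P(A) = 1 - 1/3 = 2/3

2/3


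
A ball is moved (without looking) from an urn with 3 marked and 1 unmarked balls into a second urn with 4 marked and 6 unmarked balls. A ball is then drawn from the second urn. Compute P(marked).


P(transfer marked) = 3/4; P(transfer unmarked) = 1/4
If marked transferred: Urn II has 5 marked of 11, so P(marked|marked moved) = 5/11
If unmarked transferred: Urn II has 4 marked of 11, so P(marked|unmarked moved) = 4/11
By total probability: P(marked) = 3/4*5/11 + 1/4*4/11 = 19/44

19/44


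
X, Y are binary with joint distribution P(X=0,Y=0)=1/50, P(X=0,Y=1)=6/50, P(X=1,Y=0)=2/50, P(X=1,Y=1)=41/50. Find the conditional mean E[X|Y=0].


P(Y=0) = 3/50
E[X|Y=0] = (0*1 + 1*2)/3 = 2/3

2/3


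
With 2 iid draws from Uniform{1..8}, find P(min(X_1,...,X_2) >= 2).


P(min >= 2) = P(all X_i >= 2) = (P(X_1 >= 2))^2
= (7/8)^2 = 49/64

49/64


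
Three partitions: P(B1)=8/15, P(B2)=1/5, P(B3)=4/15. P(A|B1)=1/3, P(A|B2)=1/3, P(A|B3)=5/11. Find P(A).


P(A) = P(A|B1)P(B1) + P(A|B2)P(B2) + P(A|B3)P(B3)
= 1/3*8/15 + 1/3*1/5 + 5/11*4/15
= 8/45 + 1/15 + 4/33 = 181/495

181/495


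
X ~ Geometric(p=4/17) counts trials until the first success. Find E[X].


For geometric (trials until first success), E[X] = 1/p = 1/(4/17) = 17/4

17/4


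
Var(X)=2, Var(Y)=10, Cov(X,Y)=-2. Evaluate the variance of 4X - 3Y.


Var(4X - 3Y) = 4^2*Var(X) + (-3)^2*Var(Y) + 2*4*(-3)*Cov(X,Y)
= 16*2 + 9*10 - 24*(-2)
= 32 + 90 + 48 = 170

170


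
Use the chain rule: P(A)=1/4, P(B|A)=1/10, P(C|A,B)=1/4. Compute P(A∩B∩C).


P(A∩B∩C) = P(A) * P(B|A) * P(C|A∩B)
= 1/4 * 1/10 * 1/4
= 1/40 * 1/4 = 1/160

1/160


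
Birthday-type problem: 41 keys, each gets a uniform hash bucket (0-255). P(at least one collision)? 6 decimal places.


P(all different) = prod((256-i)/256 for i=0..40) = 0.033816
P(at least one match) = 1 - 0.033816 = 0.966184

0.966184


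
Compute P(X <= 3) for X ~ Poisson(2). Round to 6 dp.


P(X<=3) = e^(-2)*2^0/0! + e^(-2)*2^1/1! + e^(-2)*2^2/2! + e^(-2)*2^3/3!
≈ 0.1353352832 + 0.2706705665 + 0.2706705665 + 0.1804470443
= 0.8571234605
≈ 0.857123

0.857123


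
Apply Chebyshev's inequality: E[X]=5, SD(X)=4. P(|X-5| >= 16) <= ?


k = 16/4 = 4
Chebyshev: P(|X-mu| >= k*sigma) <= 1/k^2 = 1/4^2 = 1/16

1/16


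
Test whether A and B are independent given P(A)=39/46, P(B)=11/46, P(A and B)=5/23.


P(A)*P(B) = 39/46*11/46 = 429/2116
P(A∩B) = 5/23 != 429/2116, so not independent

No, A and B are not independent


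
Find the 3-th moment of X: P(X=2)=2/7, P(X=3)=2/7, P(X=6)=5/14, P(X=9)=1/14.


E[X^3] = sum(x^3 * P(x))
= 8*2/7 + 27*2/7 + 216*5/14 + 729*1/14
= 1949/14

1949/14


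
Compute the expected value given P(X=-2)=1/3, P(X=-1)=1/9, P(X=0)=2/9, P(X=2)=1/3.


E[X] = sum(x * P(x))
= -2*1/3 - 1*1/9 + 0*2/9 + 2*1/3
= -1/9

-1/9


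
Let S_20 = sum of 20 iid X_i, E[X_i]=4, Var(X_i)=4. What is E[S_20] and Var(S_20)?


E[S_n] = n*mu = 20*4 = 80
Var(S_n) = n*sigma^2 = 20*4 = 80

E[S_20]=80, Var(S_20)=80


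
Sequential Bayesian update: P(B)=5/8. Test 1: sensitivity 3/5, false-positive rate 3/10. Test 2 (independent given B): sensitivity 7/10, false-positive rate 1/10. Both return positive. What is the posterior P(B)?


After test 1: P(+) = 3/5*5/8 + 3/10*3/8 = 39/80
P(B|+) = (3/8)/(39/80) = 10/13
After test 2 (use post1 as new prior): P(+) = 7/10*10/13 + 1/10*3/13 = 73/130
P(B|+,+) = (7/13)/(73/130) = 70/73

70/73


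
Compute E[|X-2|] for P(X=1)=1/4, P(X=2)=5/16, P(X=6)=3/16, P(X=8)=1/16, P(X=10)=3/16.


E[|X-2|] = sum(g(x)*P(x))
= 1*1/4 + 0*5/16 + 4*3/16 + 6*1/16 + 8*3/16
= 23/8

23/8


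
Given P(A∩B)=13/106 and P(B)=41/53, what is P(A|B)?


P(A|B) = P(A∩B)/P(B) = (13/106)/(82/106) = 13/82

13/82


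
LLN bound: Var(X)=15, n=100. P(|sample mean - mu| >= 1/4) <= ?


Var(Xbar) = Var(X)/n = 15/100
Chebyshev: P(|Xbar-mu| >= 1/4) <= Var(Xbar)/(1/4)^2 = (3/20)/(1/16) = 12/5
Bound exceeds 1, so trivial bound: 1

1


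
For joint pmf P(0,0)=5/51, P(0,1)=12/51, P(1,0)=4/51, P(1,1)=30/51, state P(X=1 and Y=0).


Read from table: P(X=1, Y=0) = 4/51

4/51


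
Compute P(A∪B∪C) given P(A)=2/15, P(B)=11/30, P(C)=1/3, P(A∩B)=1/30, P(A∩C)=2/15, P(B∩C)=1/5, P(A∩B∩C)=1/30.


P(A∪B∪C) = P(A)+P(B)+P(C) - P(AB)-P(AC)-P(BC) + P(ABC)
= 2/15+11/30+1/3 - 1/30-2/15-1/5 + 1/30
= 1/2

1/2


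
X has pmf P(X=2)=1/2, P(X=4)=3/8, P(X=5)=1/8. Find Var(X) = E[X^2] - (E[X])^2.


E[X] = 25/8, E[X^2] = 89/8
Var(X) = E[X^2] - (E[X])^2 = 89/8 - (25/8)^2 = 87/64

87/64


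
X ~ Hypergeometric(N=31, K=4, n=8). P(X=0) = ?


P(X=0) = C(4,0)*C(27,8) / C(31,8)
= 1*2220075 / 7888725
= 2220075/7888725 = 253/899

253/899


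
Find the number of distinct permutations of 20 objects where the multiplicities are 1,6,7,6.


20! = 2432902008176640000
Denominator: 1!=1 * 6!=720 * 7!=5040 * 6!=720
Coefficient = 2432902008176640000 / 2612736000 = 931170240

931170240


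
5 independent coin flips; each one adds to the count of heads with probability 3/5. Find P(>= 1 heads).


P(at least one) = 1 - P(none)
P(none) = (1 - 3/5)^5 = (2/5)^5 = 32/3125
P(at least one) = 1 - 32/3125 = 3093/3125

3093/3125


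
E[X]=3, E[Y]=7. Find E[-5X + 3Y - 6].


E[-5X + 3Y - 6] = -5*E[X] + 3*E[Y] - 6
= (-5)*(3) + (3)*(7) + (-6)
= -15 + 21 - 6 = 0

0


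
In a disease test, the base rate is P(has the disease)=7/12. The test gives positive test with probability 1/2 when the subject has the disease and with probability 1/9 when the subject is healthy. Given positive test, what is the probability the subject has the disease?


P(A) = P(A|B)P(B) + P(A|B')P(B') = 1/2*7/12 + 1/9*5/12 = 73/216
P(B|A) = P(A|B)P(B)/P(A) = (7/24)/(73/216) = 63/73

63/73


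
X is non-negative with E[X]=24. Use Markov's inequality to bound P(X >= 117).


Markov: P(X >= a) <= E[X]/a
P(X >= 117) <= 24/117 = 8/39

8/39


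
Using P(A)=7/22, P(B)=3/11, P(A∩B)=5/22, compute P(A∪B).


P(A∪B) = P(A) + P(B) - P(A∩B)
= 7/22 + 3/11 - 5/22 = 4/11

4/11


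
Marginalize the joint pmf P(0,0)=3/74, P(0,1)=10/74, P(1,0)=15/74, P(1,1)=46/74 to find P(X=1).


P(X=1) = P(1,0)+P(1,1) = 15/74 + 46/74 = 61/74

61/74


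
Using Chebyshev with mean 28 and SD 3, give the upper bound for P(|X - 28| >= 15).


k = 15/3 = 5
Chebyshev: P(|X-mu| >= k*sigma) <= 1/k^2 = 1/5^2 = 1/25

1/25


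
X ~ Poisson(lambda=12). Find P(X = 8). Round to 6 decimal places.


P(X=8) = e^(-12) * 12^8 / 8!
≈ 0.000006144212353 * 429981696 / 40320
≈ 0.065523

0.065523


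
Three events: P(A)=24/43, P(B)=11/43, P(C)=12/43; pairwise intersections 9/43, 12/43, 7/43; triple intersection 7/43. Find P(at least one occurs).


P(A∪B∪C) = P(A)+P(B)+P(C) - P(AB)-P(AC)-P(BC) + P(ABC)
= 24/43+11/43+12/43 - 9/43-12/43-7/43 + 7/43
= 26/43

26/43


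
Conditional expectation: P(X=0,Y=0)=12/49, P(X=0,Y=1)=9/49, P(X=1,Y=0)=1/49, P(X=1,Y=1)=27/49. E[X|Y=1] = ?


P(Y=1) = 36/49
E[X|Y=1] = (0*9 + 1*27)/36 = 27/36 = 3/4

3/4


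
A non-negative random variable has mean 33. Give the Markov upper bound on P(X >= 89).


Markov: P(X >= a) <= E[X]/a
P(X >= 89) <= 33/89

33/89


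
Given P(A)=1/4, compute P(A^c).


P(A') = 1 - P(A) = 1 - 1/4 = 3/4

3/4


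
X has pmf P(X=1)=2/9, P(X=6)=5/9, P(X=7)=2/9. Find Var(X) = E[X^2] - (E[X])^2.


E[X] = 46/9, E[X^2] = 280/9
Var(X) = E[X^2] - (E[X])^2 = 280/9 - (46/9)^2 = 404/81

404/81


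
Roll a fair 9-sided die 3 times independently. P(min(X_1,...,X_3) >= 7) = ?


P(min >= 7) = P(all X_i >= 7) = (P(X_1 >= 7))^3
= (3/9)^3 = (1/3)^3 = 1/27

1/27


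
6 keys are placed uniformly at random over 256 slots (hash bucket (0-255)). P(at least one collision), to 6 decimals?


P(all different) = prod((256-i)/256 for i=0..5) = 0.942690
P(at least one match) = 1 - 0.942690 = 0.057310

0.057310


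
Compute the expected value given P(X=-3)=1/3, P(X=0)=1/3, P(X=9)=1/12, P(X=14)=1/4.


E[X] = sum(x * P(x))
= -3*1/3 + 0*1/3 + 9*1/12 + 14*1/4
= 13/4

13/4


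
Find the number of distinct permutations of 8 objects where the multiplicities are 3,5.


8! = 40320
Denominator: 3!=6 * 5!=120
Coefficient = 40320 / 720 = 56

56


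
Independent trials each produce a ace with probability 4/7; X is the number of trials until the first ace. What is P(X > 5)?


P(X > 5) = P(first 5 trials all fail) = (1-p)^5 = (3/7)^5 = 243/16807

243/16807


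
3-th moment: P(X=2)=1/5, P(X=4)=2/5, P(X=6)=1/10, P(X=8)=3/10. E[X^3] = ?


E[X^3] = sum(x^3 * P(x))
= 8*1/5 + 64*2/5 + 216*1/10 + 512*3/10
= 1012/5

1012/5


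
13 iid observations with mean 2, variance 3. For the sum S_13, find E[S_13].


E[S_n] = n*E[X_1] = 13*2 = 26

26


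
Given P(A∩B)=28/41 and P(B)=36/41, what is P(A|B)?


P(A|B) = P(A∩B)/P(B) = (28/41)/(36/41) = 28/36 = 7/9

7/9


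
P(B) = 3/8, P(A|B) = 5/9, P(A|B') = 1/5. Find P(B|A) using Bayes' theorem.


P(A) = P(A|B)P(B) + P(A|B')P(B') = 5/9*3/8 + 1/5*5/8 = 1/3
P(B|A) = P(A|B)P(B)/P(A) = (5/24)/(1/3) = 5/8

5/8


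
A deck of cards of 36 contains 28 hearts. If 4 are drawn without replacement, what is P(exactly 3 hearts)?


P(X=3) = C(28,3)*C(8,1) / C(36,4)
= 3276*8 / 58905
= 26208/58905 = 416/935

416/935


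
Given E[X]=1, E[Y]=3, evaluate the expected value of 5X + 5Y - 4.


E[5X + 5Y - 4] = 5*E[X] + 5*E[Y] - 4
= (5)*(1) + (5)*(3) + (-4)
= 5 + 15 - 4 = 16

16


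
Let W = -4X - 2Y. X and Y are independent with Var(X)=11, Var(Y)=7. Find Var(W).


Independence => Cov(X,Y)=0
Var(-4X - 2Y) = (-4)^2*Var(X) + (-2)^2*Var(Y)
= 16*11 + 4*7 = 204

204


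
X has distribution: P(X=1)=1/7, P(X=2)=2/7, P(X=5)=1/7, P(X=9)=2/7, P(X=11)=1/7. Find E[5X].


E[5X] = sum(g(x)*P(x))
= 5*1/7 + 10*2/7 + 25*1/7 + 45*2/7 + 55*1/7
= 195/7

195/7


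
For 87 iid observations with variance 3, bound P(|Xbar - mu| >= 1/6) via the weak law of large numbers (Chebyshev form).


Var(Xbar) = Var(X)/n = 3/87
Chebyshev: P(|Xbar-mu| >= 1/6) <= Var(Xbar)/(1/6)^2 = (1/29)/(1/36) = 36/29
Bound exceeds 1, so trivial bound: 1

1


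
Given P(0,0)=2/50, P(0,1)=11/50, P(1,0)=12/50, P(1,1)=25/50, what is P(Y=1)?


P(Y=1) = P(0,1)+P(1,1) = 11/50 + 25/50 = 36/50 = 18/25

18/25


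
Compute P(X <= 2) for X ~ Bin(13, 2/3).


P(X<=2) = P(X=0) + P(X=1) + P(X=2)
= 1/1594323 + 26/1594323 + 104/531441
= 113/531441

113/531441


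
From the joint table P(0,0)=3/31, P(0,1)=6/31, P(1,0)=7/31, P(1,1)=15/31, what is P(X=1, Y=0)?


Read from table: P(X=1, Y=0) = 7/31

7/31


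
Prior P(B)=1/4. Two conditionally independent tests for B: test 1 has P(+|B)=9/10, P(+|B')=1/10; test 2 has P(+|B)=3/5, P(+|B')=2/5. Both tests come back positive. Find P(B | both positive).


After test 1: P(+) = 9/10*1/4 + 1/10*3/4 = 3/10
P(B|+) = (9/40)/(3/10) = 3/4
After test 2 (use post1 as new prior): P(+) = 3/5*3/4 + 2/5*1/4 = 11/20
P(B|+,+) = (9/20)/(11/20) = 9/11

9/11


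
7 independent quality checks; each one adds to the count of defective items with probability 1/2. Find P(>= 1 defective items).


P(at least one) = 1 - P(none)
P(none) = (1 - 1/2)^7 = (1/2)^7 = 1/128
P(at least one) = 1 - 1/128 = 127/128

127/128


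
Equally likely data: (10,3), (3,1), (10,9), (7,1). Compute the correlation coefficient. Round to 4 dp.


Cov(X,Y) = 6.2500, Var(X) = 8.2500, Var(Y) = 10.7500
rho = Cov/(sqrt(VarX)*sqrt(VarY)) = 0.6637

0.6637


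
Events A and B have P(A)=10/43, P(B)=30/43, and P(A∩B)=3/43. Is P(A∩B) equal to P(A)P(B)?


P(A)*P(B) = 10/43*30/43 = 300/1849
P(A∩B) = 3/43 != 300/1849, so not independent

No, A and B are not independent


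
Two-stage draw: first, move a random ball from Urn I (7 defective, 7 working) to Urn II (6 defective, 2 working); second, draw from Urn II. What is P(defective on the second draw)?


P(transfer defective) = 7/14 = 1/2; P(transfer working) = 1/2
If defective transferred: Urn II has 7 defective of 9, so P(defective|defective moved) = 7/9
If working transferred: Urn II has 6 defective of 9, so P(defective|working moved) = 2/3
By total probability: P(defective) = 1/2*7/9 + 1/2*2/3 = 13/18

13/18


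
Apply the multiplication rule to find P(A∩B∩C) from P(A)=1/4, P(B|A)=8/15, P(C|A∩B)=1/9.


P(A∩B∩C) = P(A) * P(B|A) * P(C|A∩B)
= 1/4 * 8/15 * 1/9
= 2/15 * 1/9 = 2/135

2/135


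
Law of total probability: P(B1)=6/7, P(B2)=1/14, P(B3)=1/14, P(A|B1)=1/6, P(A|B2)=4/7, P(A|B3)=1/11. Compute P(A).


P(A) = P(A|B1)P(B1) + P(A|B2)P(B2) + P(A|B3)P(B3)
= 1/6*6/7 + 4/7*1/14 + 1/11*1/14
= 1/7 + 2/49 + 1/154 = 205/1078

205/1078


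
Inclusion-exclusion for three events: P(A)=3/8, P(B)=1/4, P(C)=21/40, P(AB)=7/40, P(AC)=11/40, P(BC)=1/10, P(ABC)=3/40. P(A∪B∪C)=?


P(A∪B∪C) = P(A)+P(B)+P(C) - P(AB)-P(AC)-P(BC) + P(ABC)
= 3/8+1/4+21/40 - 7/40-11/40-1/10 + 3/40
= 27/40

27/40


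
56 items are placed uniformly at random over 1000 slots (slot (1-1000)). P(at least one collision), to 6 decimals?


P(all different) = prod((1000-i)/1000 for i=0..55) = 0.208189
P(at least one match) = 1 - 0.208189 = 0.791811

0.791811


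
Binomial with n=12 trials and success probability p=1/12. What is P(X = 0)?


P(X=0) = C(12,0) * p^0 * (1-p)^12
= 1 * 1 * 3138428376721/8916100448256
= 3138428376721/8916100448256

3138428376721/8916100448256


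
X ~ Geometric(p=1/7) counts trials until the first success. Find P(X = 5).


P(X=5) = (1-p)^4 * p = (6/7)^4 * 1/7
= 1296/2401 * 1/7 = 1296/16807

1296/16807


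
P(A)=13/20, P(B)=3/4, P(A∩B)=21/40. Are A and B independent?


P(A)*P(B) = 13/20*3/4 = 39/80
P(A∩B) = 21/40 != 39/80, so not independent

No, A and B are not independent


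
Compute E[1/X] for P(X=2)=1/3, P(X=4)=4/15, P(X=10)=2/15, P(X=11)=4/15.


E[1/X] = sum(g(x)*P(x))
= 1/2*1/3 + 1/4*4/15 + 1/10*2/15 + 1/11*4/15
= 149/550

149/550


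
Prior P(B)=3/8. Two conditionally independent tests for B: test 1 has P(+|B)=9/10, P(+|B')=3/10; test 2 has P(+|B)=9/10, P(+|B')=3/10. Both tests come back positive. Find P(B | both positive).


After test 1: P(+) = 9/10*3/8 + 3/10*5/8 = 21/40
P(B|+) = (27/80)/(21/40) = 9/14
After test 2 (use post1 as new prior): P(+) = 9/10*9/14 + 3/10*5/14 = 24/35
P(B|+,+) = (81/140)/(24/35) = 27/32

27/32


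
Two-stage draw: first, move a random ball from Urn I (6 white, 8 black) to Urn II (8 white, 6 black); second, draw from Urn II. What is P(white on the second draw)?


P(transfer white) = 6/14 = 3/7; P(transfer black) = 4/7
If white transferred: Urn II has 9 white of 15, so P(white|white moved) = 3/5
If black transferred: Urn II has 8 white of 15, so P(white|black moved) = 8/15
By total probability: P(white) = 3/7*3/5 + 4/7*8/15 = 59/105

59/105


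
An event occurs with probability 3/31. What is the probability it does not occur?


P(A') = 1 - P(A) = 1 - 3/31 = 28/31

28/31


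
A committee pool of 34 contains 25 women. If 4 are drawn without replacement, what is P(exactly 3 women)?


P(X=3) = C(25,3)*C(9,1) / C(34,4)
= 2300*9 / 46376
= 20700/46376 = 5175/11594

5175/11594


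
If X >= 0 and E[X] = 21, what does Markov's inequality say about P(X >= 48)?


Markov: P(X >= a) <= E[X]/a
P(X >= 48) <= 21/48 = 7/16

7/16


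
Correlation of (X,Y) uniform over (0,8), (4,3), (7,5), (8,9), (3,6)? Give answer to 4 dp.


Cov(X,Y) = 0.1200, Var(X) = 8.2400, Var(Y) = 4.5600
rho = Cov/(sqrt(VarX)*sqrt(VarY)) = 0.0196

0.0196


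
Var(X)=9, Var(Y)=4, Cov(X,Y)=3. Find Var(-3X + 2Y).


Var(-3X + 2Y) = (-3)^2*Var(X) + 2^2*Var(Y) + 2*(-3)*2*Cov(X,Y)
= 9*9 + 4*4 - 12*3
= 81 + 16 - 36 = 61

61


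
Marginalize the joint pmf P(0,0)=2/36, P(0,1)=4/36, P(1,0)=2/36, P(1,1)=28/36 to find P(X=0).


P(X=0) = P(0,0)+P(0,1) = 2/36 + 4/36 = 6/36 = 1/6

1/6


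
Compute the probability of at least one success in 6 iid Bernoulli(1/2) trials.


P(at least one) = 1 - P(none)
P(none) = (1 - 1/2)^6 = (1/2)^6 = 1/64
P(at least one) = 1 - 1/64 = 63/64

63/64


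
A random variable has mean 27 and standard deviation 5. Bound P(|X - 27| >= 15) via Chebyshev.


k = 15/5 = 3
Chebyshev: P(|X-mu| >= k*sigma) <= 1/k^2 = 1/3^2 = 1/9

1/9


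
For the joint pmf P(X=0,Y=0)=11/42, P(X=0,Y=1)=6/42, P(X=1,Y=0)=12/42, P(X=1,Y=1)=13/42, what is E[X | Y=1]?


P(Y=1) = 19/42
E[X|Y=1] = (0*6 + 1*13)/19 = 13/19

13/19


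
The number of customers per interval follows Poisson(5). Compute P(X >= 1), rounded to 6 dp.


P(X>=1) = 1 - P(X<=0) = 1 - (e^(-5)*5^0/0!)
≈ 1 - 0.0067379470 = 0.9932620530
≈ 0.993262

0.993262


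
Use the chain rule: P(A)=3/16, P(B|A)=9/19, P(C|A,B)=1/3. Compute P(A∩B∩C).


P(A∩B∩C) = P(A) * P(B|A) * P(C|A∩B)
= 3/16 * 9/19 * 1/3
= 27/304 * 1/3 = 9/304

9/304


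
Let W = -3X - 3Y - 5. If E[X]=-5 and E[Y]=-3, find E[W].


E[-3X - 3Y - 5] = -3*E[X] - 3*E[Y] - 5
= (-3)*(-5) + (-3)*(-3) + (-5)
= 15 + 9 - 5 = 19

19


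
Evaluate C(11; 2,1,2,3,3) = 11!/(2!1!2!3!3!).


11! = 39916800
Denominator: 2!=2 * 1!=1 * 2!=2 * 3!=6 * 3!=6
Coefficient = 39916800 / 144 = 277200

277200


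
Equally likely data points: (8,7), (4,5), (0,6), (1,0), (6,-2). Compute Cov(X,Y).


E[X]=19/5, E[Y]=16/5, E[XY]=64/5
Cov(X,Y) = E[XY] - E[X]E[Y] = 64/5 - 19/5*16/5 = 16/25

16/25


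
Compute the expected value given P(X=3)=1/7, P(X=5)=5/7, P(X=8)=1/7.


E[X] = sum(x * P(x))
= 3*1/7 + 5*5/7 + 8*1/7
= 36/7

36/7


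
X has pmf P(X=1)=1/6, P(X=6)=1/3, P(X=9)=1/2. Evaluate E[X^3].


E[X^3] = sum(x^3 * P(x))
= 1*1/6 + 216*1/3 + 729*1/2
= 1310/3

1310/3


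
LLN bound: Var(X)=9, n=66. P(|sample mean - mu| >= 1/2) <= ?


Var(Xbar) = Var(X)/n = 9/66
Chebyshev: P(|Xbar-mu| >= 1/2) <= Var(Xbar)/(1/2)^2 = (3/22)/(1/4) = 6/11

6/11


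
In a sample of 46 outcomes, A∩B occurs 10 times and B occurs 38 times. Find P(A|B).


P(A|B) = P(A∩B)/P(B) = (10/46)/(38/46) = 10/38 = 5/19

5/19


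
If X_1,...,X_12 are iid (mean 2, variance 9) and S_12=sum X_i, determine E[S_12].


E[S_n] = n*E[X_1] = 12*2 = 24

24


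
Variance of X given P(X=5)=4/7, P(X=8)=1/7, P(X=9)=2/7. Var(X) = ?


E[X] = 46/7, E[X^2] = 326/7
Var(X) = E[X^2] - (E[X])^2 = 326/7 - (46/7)^2 = 166/49

166/49


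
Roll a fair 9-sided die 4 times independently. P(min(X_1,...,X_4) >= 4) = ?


P(min >= 4) = P(all X_i >= 4) = (P(X_1 >= 4))^4
= (6/9)^4 = (2/3)^4 = 16/81

16/81


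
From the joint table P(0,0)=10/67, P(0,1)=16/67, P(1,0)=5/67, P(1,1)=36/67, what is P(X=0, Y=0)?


Read from table: P(X=0, Y=0) = 10/67

10/67


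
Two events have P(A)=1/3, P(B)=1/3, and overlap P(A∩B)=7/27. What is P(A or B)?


P(A∪B) = P(A) + P(B) - P(A∩B)
= 1/3 + 1/3 - 7/27 = 11/27

11/27


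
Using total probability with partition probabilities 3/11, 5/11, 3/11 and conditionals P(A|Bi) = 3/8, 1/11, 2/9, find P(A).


P(A) = P(A|B1)P(B1) + P(A|B2)P(B2) + P(A|B3)P(B3)
= 3/8*3/11 + 1/11*5/11 + 2/9*3/11
= 9/88 + 5/121 + 2/33 = 593/2904

593/2904
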